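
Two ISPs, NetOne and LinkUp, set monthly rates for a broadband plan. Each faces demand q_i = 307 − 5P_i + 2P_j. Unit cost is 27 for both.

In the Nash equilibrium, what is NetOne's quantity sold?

141.25

NetOne's profit: π = (P_{NetOne} − 27)(307 − 5P_{NetOne} + 2P_{LinkUp}).
∂π/∂P_{NetOne} = 442 − 10P_{NetOne} + 2P_{LinkUp} = 0 ⇒ P_{NetOne} = 44.2 + 0.2P_{LinkUp}.
By symmetry P_{LinkUp} = P_{NetOne}; substituting into the reaction function, 0.8P_{NetOne} = 44.2 and P_{NetOne} = 55.25.
q_{NetOne} = 307 − 5·55.25 + 2·55.25 = 141.25.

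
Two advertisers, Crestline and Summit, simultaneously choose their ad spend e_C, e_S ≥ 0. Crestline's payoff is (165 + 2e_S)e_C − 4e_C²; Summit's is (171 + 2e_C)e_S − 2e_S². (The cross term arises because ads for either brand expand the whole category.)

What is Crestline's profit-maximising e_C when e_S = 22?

Expanding Crestline's payoff: 165e_C + 2e_Se_C − 4e_C².
∂π/∂e_C = 165 + 2e_S − 8e_C = 0, so e_C = 20.625 + 0.25e_S.
At e_S = 22: e_C = 20.625 + 0.25·22 = 26.125.

26.125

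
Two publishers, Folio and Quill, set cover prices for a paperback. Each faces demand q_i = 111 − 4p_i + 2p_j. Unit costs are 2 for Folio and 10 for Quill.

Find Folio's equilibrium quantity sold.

Folio's profit: π = (p_{Folio} − 2)(111 − 4p_{Folio} + 2p_{Quill}).
∂π/∂p_{Folio} = 119 − 8p_{Folio} + 2p_{Quill} = 0 ⇒ p_{Folio} = 14.875 + 0.25p_{Quill}.
Similarly p_{Quill} = 18.875 + 0.25p_{Folio}.
Plugging p_{Quill} into Folio's best response: p_{Folio} = 14.875 + 0.25(18.875 + 0.25p_{Folio}) ⇒ 0.9375p_{Folio} = 627/32, so p_{Folio} = 20.9.
Then p_{Quill} = 18.875 + 0.25·20.9 = 24.1.
q_{Folio} = 111 − 4·20.9 + 2·24.1 = 75.6.

75.6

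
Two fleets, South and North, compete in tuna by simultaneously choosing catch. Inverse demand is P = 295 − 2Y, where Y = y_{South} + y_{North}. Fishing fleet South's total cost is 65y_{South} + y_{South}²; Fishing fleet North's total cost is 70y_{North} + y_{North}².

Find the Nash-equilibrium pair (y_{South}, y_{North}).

29.0625, 27.8125

Fishing fleet South's profit: π = y_{South}(295 − 2(y_{South} + y_{North})) − 65y_{South} − y_{South}².
∂π/∂y_{South} = 230 − 6y_{South} − 2y_{North} = 0, so y_{South} = 115/3 − (1/3)y_{North}.
By the same steps for North: y_{North} = 37.5 − (1/3)y_{South}.
Substituting the second reaction function into the first: y_{South} = 115/3 − (1/3)(37.5 − (1/3)y_{South}), which gives (8/9)y_{South} = 155/6 ⇒ y_{South} = 29.0625.
Then y_{North} = 37.5 − (1/3)·29.0625 = 27.8125.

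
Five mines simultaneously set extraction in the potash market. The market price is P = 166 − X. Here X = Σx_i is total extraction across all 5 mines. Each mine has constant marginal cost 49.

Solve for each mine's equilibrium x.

A representative mine's profit is π_i = x_i(166 − X) − 49x_i, with X = x_i + Σ_{j≠i} x_j.
First-order condition: 117 − 2x_i − Σ_{j≠i} x_j = 0.
With identical mines, set every x_j = x: then 117 − 2x − 4x = 0, i.e. x = 117/6 = 19.5.

19.5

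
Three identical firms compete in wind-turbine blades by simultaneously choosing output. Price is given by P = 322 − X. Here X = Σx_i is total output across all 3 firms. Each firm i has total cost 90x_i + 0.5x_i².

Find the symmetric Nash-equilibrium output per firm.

46.4

A representative firm's profit is π_i = x_i(322 − X) − 90x_i − 0.5x_i², with X = x_i + Σ_{j≠i} x_j.
First-order condition: 232 − 3x_i − Σ_{j≠i} x_j = 0.
Imposing symmetry (x_j = x for all j) turns Σ_{j≠i} x_j into 2x, so 232 = 5x and x = 46.4.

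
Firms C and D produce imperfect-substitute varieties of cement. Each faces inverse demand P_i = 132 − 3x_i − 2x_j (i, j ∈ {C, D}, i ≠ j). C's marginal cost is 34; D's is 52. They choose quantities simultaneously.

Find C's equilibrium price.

74.125

Firm C's profit: π = x_C(132 − 3x_C − 2x_D) − 34x_C.
∂π/∂x_C = 98 − 6x_C − 2x_D = 0 ⇒ x_C = 49/3 − (1/3)x_D.
Similarly x_D = 40/3 − (1/3)x_C.
Plugging x_D into C's best response: x_C = 49/3 − (1/3)(40/3 − (1/3)x_C) ⇒ (8/9)x_C = 107/9, so x_C = 13.375.
Then x_D = 40/3 − (1/3)·13.375 = 8.875.
P_C = 132 − 3·13.375 − 2·8.875 = 74.125.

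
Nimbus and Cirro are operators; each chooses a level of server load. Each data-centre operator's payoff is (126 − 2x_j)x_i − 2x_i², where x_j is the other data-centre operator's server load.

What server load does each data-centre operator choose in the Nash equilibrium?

Nimbus's payoff is (126 − 2x_C)x_N − 2x_N².
∂π/∂x_N = 126 − 2x_C − 4x_N = 0, so x_N = 31.5 − 0.5x_C.
By symmetry x_C = x_N; substituting into the reaction function, 1.5x_N = 31.5 and x_N = 21.

21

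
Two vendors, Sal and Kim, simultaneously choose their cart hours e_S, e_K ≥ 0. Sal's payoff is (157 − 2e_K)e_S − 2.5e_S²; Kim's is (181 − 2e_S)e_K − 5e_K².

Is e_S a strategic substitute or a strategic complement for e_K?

Expanding Sal's payoff: 157e_S − 2e_Ke_S − 2.5e_S².
∂π/∂e_S = 157 − 2e_K − 5e_S = 0, so e_S = 31.4 − 0.4e_K.
The best-response slope de_S/de_K = −0.4 < 0: the reaction function is downward-sloping, so the choices are strategic substitutes.

strategic substitutes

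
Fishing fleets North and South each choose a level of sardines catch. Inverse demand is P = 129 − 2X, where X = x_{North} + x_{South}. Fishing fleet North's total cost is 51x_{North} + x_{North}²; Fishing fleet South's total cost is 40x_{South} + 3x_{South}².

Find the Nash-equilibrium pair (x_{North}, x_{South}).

10.75, 6.75

Fishing fleet North's profit: π = x_{North}(129 − 2(x_{North} + x_{South})) − 51x_{North} − x_{North}².
∂π/∂x_{North} = 78 − 6x_{North} − 2x_{South} = 0, so x_{North} = 13 − (1/3)x_{South}.
For South: ∂π/∂x_{South} = 89 − 10x_{South} − 2x_{North} = 0 ⇒ x_{South} = 8.9 − 0.2x_{North}.
Substituting the second reaction function into the first: x_{North} = 13 − (1/3)(8.9 − 0.2x_{North}), which gives (14/15)x_{North} = 301/30 ⇒ x_{North} = 10.75.
Then x_{South} = 8.9 − 0.2·10.75 = 6.75.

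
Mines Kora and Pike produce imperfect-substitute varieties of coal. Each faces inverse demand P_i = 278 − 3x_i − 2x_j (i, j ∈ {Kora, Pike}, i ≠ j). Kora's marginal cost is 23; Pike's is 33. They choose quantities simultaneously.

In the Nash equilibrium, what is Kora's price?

120.5

Mine Kora's profit: π = x_{Kora}(278 − 3x_{Kora} − 2x_{Pike}) − 23x_{Kora}.
∂π/∂x_{Kora} = 255 − 6x_{Kora} − 2x_{Pike} = 0 ⇒ x_{Kora} = 42.5 − (1/3)x_{Pike}.
Similarly x_{Pike} = 245/6 − (1/3)x_{Kora}.
Plugging x_{Pike} into Kora's best response: x_{Kora} = 42.5 − (1/3)(245/6 − (1/3)x_{Kora}) ⇒ (8/9)x_{Kora} = 260/9, so x_{Kora} = 32.5.
Then x_{Pike} = 245/6 − (1/3)·32.5 = 30.
P_{Kora} = 278 − 3·32.5 − 2·30 = 120.5.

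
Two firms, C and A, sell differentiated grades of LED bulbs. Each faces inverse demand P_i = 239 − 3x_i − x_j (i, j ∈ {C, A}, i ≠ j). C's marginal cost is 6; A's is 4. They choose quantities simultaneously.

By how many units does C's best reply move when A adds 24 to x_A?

Firm C's profit: π = x_C(239 − 3x_C − x_A) − 6x_C.
∂π/∂x_C = 233 − 6x_C − x_A = 0 ⇒ x_C = 233/6 − (1/6)x_A.
The reaction-function slope is −1/6, so a 24-unit rise in x_A moves x_C by −1/6 × 24 = −4. C's best response falls — the actions are strategic substitutes.

-4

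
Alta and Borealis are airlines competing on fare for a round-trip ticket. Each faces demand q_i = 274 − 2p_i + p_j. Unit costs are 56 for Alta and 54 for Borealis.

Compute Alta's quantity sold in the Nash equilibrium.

Alta's profit: π = (p_{Alta} − 56)(274 − 2p_{Alta} + p_{Borealis}).
∂π/∂p_{Alta} = 386 − 4p_{Alta} + p_{Borealis} = 0 ⇒ p_{Alta} = 96.5 + 0.25p_{Borealis}.
Similarly p_{Borealis} = 95.5 + 0.25p_{Alta}.
Substituting the second reaction function into the first: p_{Alta} = 96.5 + 0.25(95.5 + 0.25p_{Alta}), which gives 0.9375p_{Alta} = 120.375 ⇒ p_{Alta} = 128.4.
Then p_{Borealis} = 95.5 + 0.25·128.4 = 127.6.
q_{Alta} = 274 − 2·128.4 + 127.6 = 144.8.

144.8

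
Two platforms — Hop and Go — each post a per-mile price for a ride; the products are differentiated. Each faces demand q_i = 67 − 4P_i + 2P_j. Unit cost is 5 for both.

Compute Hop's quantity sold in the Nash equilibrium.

38

Hop's profit: π = (P_{Hop} − 5)(67 − 4P_{Hop} + 2P_{Go}).
∂π/∂P_{Hop} = 87 − 8P_{Hop} + 2P_{Go} = 0 ⇒ P_{Hop} = 10.875 + 0.25P_{Go}.
Setting P_{Hop} = P_{Go} in the reaction function: P_{Hop} = 10.875 + 0.25P_{Hop}, so P_{Hop} = 10.875 / 0.75 = 14.5.
q_{Hop} = 67 − 4·14.5 + 2·14.5 = 38.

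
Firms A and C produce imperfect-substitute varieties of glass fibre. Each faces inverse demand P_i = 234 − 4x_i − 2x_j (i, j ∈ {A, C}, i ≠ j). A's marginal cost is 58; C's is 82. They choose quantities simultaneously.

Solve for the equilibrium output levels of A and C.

Firm A's profit: π = x_A(234 − 4x_A − 2x_C) − 58x_A.
∂π/∂x_A = 176 − 8x_A − 2x_C = 0 ⇒ x_A = 22 − 0.25x_C.
Similarly x_C = 19 − 0.25x_A.
Plugging x_C into A's best response: x_A = 22 − 0.25(19 − 0.25x_A) ⇒ 0.9375x_A = 17.25, so x_A = 18.4.
Then x_C = 19 − 0.25·18.4 = 14.4.

18.4, 14.4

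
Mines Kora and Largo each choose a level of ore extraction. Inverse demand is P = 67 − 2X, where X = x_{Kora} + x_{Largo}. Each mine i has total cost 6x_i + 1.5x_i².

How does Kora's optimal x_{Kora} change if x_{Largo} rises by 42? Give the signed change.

Mine Kora's profit: π = x_{Kora}(67 − 2(x_{Kora} + x_{Largo})) − 6x_{Kora} − 1.5x_{Kora}².
∂π/∂x_{Kora} = 61 − 7x_{Kora} − 2x_{Largo} = 0, so x_{Kora} = 61/7 − (2/7)x_{Largo}.
The reaction-function slope is −2/7, so a 42-unit rise in x_{Largo} moves x_{Kora} by −2/7 × 42 = −12. Kora's best response falls — the actions are strategic substitutes.

-12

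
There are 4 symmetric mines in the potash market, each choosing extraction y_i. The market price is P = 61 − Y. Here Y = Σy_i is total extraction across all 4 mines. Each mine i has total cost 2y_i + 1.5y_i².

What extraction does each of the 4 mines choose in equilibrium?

A representative mine's profit is π_i = y_i(61 − Y) − 2y_i − 1.5y_i², with Y = y_i + Σ_{j≠i} y_j.
First-order condition: 59 − 5y_i − Σ_{j≠i} y_j = 0.
In a symmetric equilibrium every mine chooses the same y, so Σ_{j≠i} y_j = 3y. The condition becomes 59 − 8y = 0, giving y = 59/8 = 7.375.

7.375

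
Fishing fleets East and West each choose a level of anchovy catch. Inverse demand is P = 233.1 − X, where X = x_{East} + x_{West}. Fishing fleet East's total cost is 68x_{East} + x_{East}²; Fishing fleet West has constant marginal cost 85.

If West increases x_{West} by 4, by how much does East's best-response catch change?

-1

Fishing fleet East's profit: π = x_{East}(233.1 − (x_{East} + x_{West})) − 68x_{East} − x_{East}².
∂π/∂x_{East} = 165.1 − 4x_{East} − x_{West} = 0, so x_{East} = 41.275 − 0.25x_{West}.
The reaction-function slope is −0.25, so a 4-unit rise in x_{West} moves x_{East} by −0.25 × 4 = −1. East's best response falls — the actions are strategic substitutes.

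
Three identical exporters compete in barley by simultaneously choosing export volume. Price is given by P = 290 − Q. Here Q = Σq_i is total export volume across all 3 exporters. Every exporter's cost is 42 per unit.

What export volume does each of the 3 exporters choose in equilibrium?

62

A representative exporter's profit is π_i = q_i(290 − Q) − 42q_i, with Q = q_i + Σ_{j≠i} q_j.
First-order condition: 248 − 2q_i − Σ_{j≠i} q_j = 0.
Imposing symmetry (q_j = q for all j) turns Σ_{j≠i} q_j into 2q, so 248 = 4q and q = 62.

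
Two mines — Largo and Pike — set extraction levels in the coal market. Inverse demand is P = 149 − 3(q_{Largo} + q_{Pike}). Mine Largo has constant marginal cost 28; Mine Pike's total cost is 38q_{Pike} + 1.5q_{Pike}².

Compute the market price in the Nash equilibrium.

78.4

Mine Largo's profit: π = q_{Largo}(149 − 3(q_{Largo} + q_{Pike})) − 28q_{Largo}.
∂π/∂q_{Largo} = 121 − 6q_{Largo} − 3q_{Pike} = 0, so q_{Largo} = 121/6 − 0.5q_{Pike}.
For Pike: ∂π/∂q_{Pike} = 111 − 9q_{Pike} − 3q_{Largo} = 0 ⇒ q_{Pike} = 37/3 − (1/3)q_{Largo}.
Substituting the second reaction function into the first: q_{Largo} = 121/6 − 0.5(37/3 − (1/3)q_{Largo}), which gives (5/6)q_{Largo} = 14 ⇒ q_{Largo} = 16.8.
Then q_{Pike} = 37/3 − (1/3)·16.8 = 101/15.
Equilibrium price: P = 149 − 3·(353/15) = 78.4.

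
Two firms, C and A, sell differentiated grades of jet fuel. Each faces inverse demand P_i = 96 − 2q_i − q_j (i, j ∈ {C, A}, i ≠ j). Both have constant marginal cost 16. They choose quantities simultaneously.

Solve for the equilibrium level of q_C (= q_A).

Firm C's profit: π = q_C(96 − 2q_C − q_A) − 16q_C.
∂π/∂q_C = 80 − 4q_C − q_A = 0 ⇒ q_C = 20 − 0.25q_A.
By symmetry q_A = q_C; substituting into the reaction function, 1.25q_C = 20 and q_C = 16.

16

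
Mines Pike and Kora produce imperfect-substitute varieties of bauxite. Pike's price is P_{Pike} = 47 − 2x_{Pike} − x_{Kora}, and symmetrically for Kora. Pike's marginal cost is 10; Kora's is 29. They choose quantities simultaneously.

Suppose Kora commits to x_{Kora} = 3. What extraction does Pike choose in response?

8.5

Mine Pike's profit: π = x_{Pike}(47 − 2x_{Pike} − x_{Kora}) − 10x_{Pike}.
∂π/∂x_{Pike} = 37 − 4x_{Pike} − x_{Kora} = 0 ⇒ x_{Pike} = 9.25 − 0.25x_{Kora}.
At x_{Kora} = 3: x_{Pike} = 9.25 − 0.25·3 = 8.5.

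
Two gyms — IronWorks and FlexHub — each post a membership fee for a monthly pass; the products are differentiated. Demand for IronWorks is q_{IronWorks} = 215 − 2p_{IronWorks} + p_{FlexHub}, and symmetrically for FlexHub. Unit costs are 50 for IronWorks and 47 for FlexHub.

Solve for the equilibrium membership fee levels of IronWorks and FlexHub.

104.6, 103.4

IronWorks's profit: π = (p_{IronWorks} − 50)(215 − 2p_{IronWorks} + p_{FlexHub}).
∂π/∂p_{IronWorks} = 315 − 4p_{IronWorks} + p_{FlexHub} = 0 ⇒ p_{IronWorks} = 78.75 + 0.25p_{FlexHub}.
Similarly p_{FlexHub} = 77.25 + 0.25p_{IronWorks}.
Plugging p_{FlexHub} into IronWorks's best response: p_{IronWorks} = 78.75 + 0.25(77.25 + 0.25p_{IronWorks}) ⇒ 0.9375p_{IronWorks} = 98.0625, so p_{IronWorks} = 104.6.
Then p_{FlexHub} = 77.25 + 0.25·104.6 = 103.4.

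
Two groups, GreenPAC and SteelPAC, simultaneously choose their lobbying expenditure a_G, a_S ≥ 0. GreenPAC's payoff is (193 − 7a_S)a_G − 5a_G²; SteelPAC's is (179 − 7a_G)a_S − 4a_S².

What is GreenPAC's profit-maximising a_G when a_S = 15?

Expanding GreenPAC's payoff: 193a_G − 7a_Sa_G − 5a_G².
∂π/∂a_G = 193 − 7a_S − 10a_G = 0, so a_G = 19.3 − 0.7a_S.
At a_S = 15: a_G = 19.3 − 0.7·15 = 8.8.

8.8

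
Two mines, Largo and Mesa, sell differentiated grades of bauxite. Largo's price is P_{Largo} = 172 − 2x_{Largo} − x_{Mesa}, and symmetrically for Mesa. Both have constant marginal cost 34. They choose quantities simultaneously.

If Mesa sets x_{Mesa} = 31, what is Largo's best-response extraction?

26.75

Mine Largo's profit: π = x_{Largo}(172 − 2x_{Largo} − x_{Mesa}) − 34x_{Largo}.
∂π/∂x_{Largo} = 138 − 4x_{Largo} − x_{Mesa} = 0 ⇒ x_{Largo} = 34.5 − 0.25x_{Mesa}.
At x_{Mesa} = 31: x_{Largo} = 34.5 − 0.25·31 = 26.75.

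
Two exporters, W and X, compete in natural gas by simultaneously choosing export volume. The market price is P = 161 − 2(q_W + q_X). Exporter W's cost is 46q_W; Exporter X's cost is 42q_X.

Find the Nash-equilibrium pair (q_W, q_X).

18.5, 20.5

Exporter W's profit: π = q_W(161 − 2(q_W + q_X)) − 46q_W.
∂π/∂q_W = 115 − 4q_W − 2q_X = 0, so q_W = 28.75 − 0.5q_X.
By the same steps for X: q_X = 29.75 − 0.5q_W.
Solving the two reaction functions simultaneously: (1 − (−0.5)(−0.5))q_W = 28.75 − 0.5·29.75, so 0.75q_W = 13.875 and q_W = 18.5.
Then q_X = 29.75 − 0.5·18.5 = 20.5.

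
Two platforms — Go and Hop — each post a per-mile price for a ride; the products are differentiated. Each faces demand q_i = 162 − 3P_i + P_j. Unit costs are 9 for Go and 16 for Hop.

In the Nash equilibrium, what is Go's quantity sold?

88.2

Go's profit: π = (P_{Go} − 9)(162 − 3P_{Go} + P_{Hop}).
∂π/∂P_{Go} = 189 − 6P_{Go} + P_{Hop} = 0 ⇒ P_{Go} = 31.5 + (1/6)P_{Hop}.
Similarly P_{Hop} = 35 + (1/6)P_{Go}.
Plugging P_{Hop} into Go's best response: P_{Go} = 31.5 + (1/6)(35 + (1/6)P_{Go}) ⇒ (35/36)P_{Go} = 112/3, so P_{Go} = 38.4.
Then P_{Hop} = 35 + (1/6)·38.4 = 41.4.
q_{Go} = 162 − 3·38.4 + 41.4 = 88.2.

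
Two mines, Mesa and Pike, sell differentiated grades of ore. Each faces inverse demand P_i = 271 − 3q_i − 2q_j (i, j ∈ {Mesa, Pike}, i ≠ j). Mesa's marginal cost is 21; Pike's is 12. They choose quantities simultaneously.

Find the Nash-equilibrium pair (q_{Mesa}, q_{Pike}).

Mine Mesa's profit: π = q_{Mesa}(271 − 3q_{Mesa} − 2q_{Pike}) − 21q_{Mesa}.
∂π/∂q_{Mesa} = 250 − 6q_{Mesa} − 2q_{Pike} = 0 ⇒ q_{Mesa} = 125/3 − (1/3)q_{Pike}.
Similarly q_{Pike} = 259/6 − (1/3)q_{Mesa}.
Solving the two reaction functions simultaneously: (1 − (−1/3)(−1/3))q_{Mesa} = 125/3 − (1/3)·(259/6), so (8/9)q_{Mesa} = 491/18 and q_{Mesa} = 30.6875.
Then q_{Pike} = 259/6 − (1/3)·30.6875 = 32.9375.

30.6875, 32.9375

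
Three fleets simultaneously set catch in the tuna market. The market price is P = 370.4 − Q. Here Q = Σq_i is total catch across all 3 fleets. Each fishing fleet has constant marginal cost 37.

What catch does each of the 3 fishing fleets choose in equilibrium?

A representative fishing fleet's profit is π_i = q_i(370.4 − Q) − 37q_i, with Q = q_i + Σ_{j≠i} q_j.
First-order condition: 333.4 − 2q_i − Σ_{j≠i} q_j = 0.
Imposing symmetry (q_j = q for all j) turns Σ_{j≠i} q_j into 2q, so 333.4 = 4q and q = 83.35.

83.35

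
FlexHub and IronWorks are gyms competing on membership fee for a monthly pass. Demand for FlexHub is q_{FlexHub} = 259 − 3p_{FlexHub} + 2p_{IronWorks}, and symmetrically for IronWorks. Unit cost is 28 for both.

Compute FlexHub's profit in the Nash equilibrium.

10005.1875

FlexHub's profit: π = (p_{FlexHub} − 28)(259 − 3p_{FlexHub} + 2p_{IronWorks}).
∂π/∂p_{FlexHub} = 343 − 6p_{FlexHub} + 2p_{IronWorks} = 0 ⇒ p_{FlexHub} = 343/6 + (1/3)p_{IronWorks}.
The game is symmetric, so in equilibrium p_{IronWorks} = p_{FlexHub}: the reaction function gives (2/3)p_{FlexHub} = 343/6, hence p_{FlexHub} = 85.75.
q_{FlexHub} = 259 − 3·85.75 + 2·85.75 = 173.25.
Profit = (85.75 − 28)·173.25 = 10005.1875.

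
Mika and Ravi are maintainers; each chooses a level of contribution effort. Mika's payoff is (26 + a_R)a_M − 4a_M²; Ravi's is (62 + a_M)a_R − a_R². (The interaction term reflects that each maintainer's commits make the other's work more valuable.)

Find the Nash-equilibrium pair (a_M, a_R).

7.6, 34.8

Expanding Mika's payoff: 26a_M + a_Ra_M − 4a_M².
∂π/∂a_M = 26 + a_R − 8a_M = 0, so a_M = 3.25 + 0.125a_R.
Likewise for Ravi: a_R = 31 + 0.5a_M.
Substituting the second reaction function into the first: a_M = 3.25 + 0.125(31 + 0.5a_M), which gives 0.9375a_M = 7.125 ⇒ a_M = 7.6.
Then a_R = 31 + 0.5·7.6 = 34.8.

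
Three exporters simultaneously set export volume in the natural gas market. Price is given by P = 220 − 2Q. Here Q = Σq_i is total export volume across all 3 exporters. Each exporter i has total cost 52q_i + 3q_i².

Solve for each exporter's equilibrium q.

A representative exporter's profit is π_i = q_i(220 − 2Q) − 52q_i − 3q_i², with Q = q_i + Σ_{j≠i} q_j.
First-order condition: 168 − 10q_i − 2Σ_{j≠i} q_j = 0.
In a symmetric equilibrium every exporter chooses the same q, so Σ_{j≠i} q_j = 2q. The condition becomes 168 − 14q = 0, giving q = 168/14 = 12.

12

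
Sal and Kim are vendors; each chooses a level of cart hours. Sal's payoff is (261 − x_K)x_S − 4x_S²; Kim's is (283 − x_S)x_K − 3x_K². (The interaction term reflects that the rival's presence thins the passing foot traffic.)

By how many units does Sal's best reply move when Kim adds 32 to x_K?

Expanding Sal's payoff: 261x_S − x_Kx_S − 4x_S².
∂π/∂x_S = 261 − x_K − 8x_S = 0, so x_S = 32.625 − 0.125x_K.
The reaction-function slope is −0.125, so a 32-unit rise in x_K moves x_S by −0.125 × 32 = −4. Sal's best response falls — the actions are strategic substitutes.

-4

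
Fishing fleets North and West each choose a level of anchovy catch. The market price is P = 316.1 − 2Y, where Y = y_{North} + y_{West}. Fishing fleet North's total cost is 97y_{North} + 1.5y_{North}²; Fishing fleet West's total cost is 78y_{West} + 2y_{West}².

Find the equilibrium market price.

219.75

Fishing fleet North's profit: π = y_{North}(316.1 − 2(y_{North} + y_{West})) − 97y_{North} − 1.5y_{North}².
∂π/∂y_{North} = 219.1 − 7y_{North} − 2y_{West} = 0, so y_{North} = 31.3 − (2/7)y_{West}.
For West: ∂π/∂y_{West} = 238.1 − 8y_{West} − 2y_{North} = 0 ⇒ y_{West} = 29.7625 − 0.25y_{North}.
Solving the two reaction functions simultaneously: (1 − (−2/7)(−0.25))y_{North} = 31.3 − (2/7)·29.7625, so (13/14)y_{North} = 6383/280 and y_{North} = 24.55.
Then y_{West} = 29.7625 − 0.25·24.55 = 23.625.
Equilibrium price: P = 316.1 − 2·48.175 = 219.75.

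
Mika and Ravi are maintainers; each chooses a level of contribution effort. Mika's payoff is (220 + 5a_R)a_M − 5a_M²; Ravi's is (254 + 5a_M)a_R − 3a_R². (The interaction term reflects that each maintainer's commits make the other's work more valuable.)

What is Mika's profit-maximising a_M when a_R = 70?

57

Expanding Mika's payoff: 220a_M + 5a_Ra_M − 5a_M².
∂π/∂a_M = 220 + 5a_R − 10a_M = 0, so a_M = 22 + 0.5a_R.
At a_R = 70: a_M = 22 + 0.5·70 = 57.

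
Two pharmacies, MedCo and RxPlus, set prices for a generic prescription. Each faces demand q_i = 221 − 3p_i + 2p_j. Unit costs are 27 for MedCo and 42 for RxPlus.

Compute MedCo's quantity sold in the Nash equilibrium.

MedCo's profit: π = (p_{MedCo} − 27)(221 − 3p_{MedCo} + 2p_{RxPlus}).
∂π/∂p_{MedCo} = 302 − 6p_{MedCo} + 2p_{RxPlus} = 0 ⇒ p_{MedCo} = 151/3 + (1/3)p_{RxPlus}.
Similarly p_{RxPlus} = 347/6 + (1/3)p_{MedCo}.
Solving the two reaction functions simultaneously: (1 − (1/3)(1/3))p_{MedCo} = 151/3 + (1/3)·(347/6), so (8/9)p_{MedCo} = 1253/18 and p_{MedCo} = 78.3125.
Then p_{RxPlus} = 347/6 + (1/3)·78.3125 = 83.9375.
q_{MedCo} = 221 − 3·78.3125 + 2·83.9375 = 153.9375.

153.9375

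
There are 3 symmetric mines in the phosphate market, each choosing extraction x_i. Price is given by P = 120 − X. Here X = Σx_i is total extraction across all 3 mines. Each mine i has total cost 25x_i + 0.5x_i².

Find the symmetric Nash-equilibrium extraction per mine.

A representative mine's profit is π_i = x_i(120 − X) − 25x_i − 0.5x_i², with X = x_i + Σ_{j≠i} x_j.
First-order condition: 95 − 3x_i − Σ_{j≠i} x_j = 0.
With identical mines, set every x_j = x: then 95 − 3x − 2x = 0, i.e. x = 95/5 = 19.

19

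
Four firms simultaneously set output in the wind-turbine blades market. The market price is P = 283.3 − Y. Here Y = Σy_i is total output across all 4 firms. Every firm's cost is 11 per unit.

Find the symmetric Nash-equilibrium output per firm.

A representative firm's profit is π_i = y_i(283.3 − Y) − 11y_i, with Y = y_i + Σ_{j≠i} y_j.
First-order condition: 272.3 − 2y_i − Σ_{j≠i} y_j = 0.
In a symmetric equilibrium every firm chooses the same y, so Σ_{j≠i} y_j = 3y. The condition becomes 272.3 − 5y = 0, giving y = 272.3/5 = 54.46.

54.46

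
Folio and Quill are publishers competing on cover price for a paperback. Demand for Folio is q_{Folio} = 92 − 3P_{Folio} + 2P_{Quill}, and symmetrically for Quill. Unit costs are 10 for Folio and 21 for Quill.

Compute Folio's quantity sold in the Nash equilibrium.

Folio's profit: π = (P_{Folio} − 10)(92 − 3P_{Folio} + 2P_{Quill}).
∂π/∂P_{Folio} = 122 − 6P_{Folio} + 2P_{Quill} = 0 ⇒ P_{Folio} = 61/3 + (1/3)P_{Quill}.
Similarly P_{Quill} = 155/6 + (1/3)P_{Folio}.
Solving the two reaction functions simultaneously: (1 − (1/3)(1/3))P_{Folio} = 61/3 + (1/3)·(155/6), so (8/9)P_{Folio} = 521/18 and P_{Folio} = 32.5625.
Then P_{Quill} = 155/6 + (1/3)·32.5625 = 36.6875.
q_{Folio} = 92 − 3·32.5625 + 2·36.6875 = 67.6875.

67.6875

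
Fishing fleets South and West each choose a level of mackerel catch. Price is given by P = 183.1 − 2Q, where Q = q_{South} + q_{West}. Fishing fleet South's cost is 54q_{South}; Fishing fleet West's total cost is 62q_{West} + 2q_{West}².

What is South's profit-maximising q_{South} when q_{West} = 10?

Fishing fleet South's profit: π = q_{South}(183.1 − 2(q_{South} + q_{West})) − 54q_{South}.
∂π/∂q_{South} = 129.1 − 4q_{South} − 2q_{West} = 0, so q_{South} = 32.275 − 0.5q_{West}.
At q_{West} = 10: q_{South} = 32.275 − 0.5·10 = 27.275.

27.275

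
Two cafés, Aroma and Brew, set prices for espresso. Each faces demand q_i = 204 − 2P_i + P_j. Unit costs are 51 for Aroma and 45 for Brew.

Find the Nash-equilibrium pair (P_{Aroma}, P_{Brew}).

Aroma's profit: π = (P_{Aroma} − 51)(204 − 2P_{Aroma} + P_{Brew}).
∂π/∂P_{Aroma} = 306 − 4P_{Aroma} + P_{Brew} = 0 ⇒ P_{Aroma} = 76.5 + 0.25P_{Brew}.
Similarly P_{Brew} = 73.5 + 0.25P_{Aroma}.
Solving the two reaction functions simultaneously: (1 − (0.25)(0.25))P_{Aroma} = 76.5 + 0.25·73.5, so 0.9375P_{Aroma} = 94.875 and P_{Aroma} = 101.2.
Then P_{Brew} = 73.5 + 0.25·101.2 = 98.8.

101.2, 98.8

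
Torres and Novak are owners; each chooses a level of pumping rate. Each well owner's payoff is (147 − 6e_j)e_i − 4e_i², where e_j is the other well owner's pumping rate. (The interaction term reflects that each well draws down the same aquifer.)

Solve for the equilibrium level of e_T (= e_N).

10.5

Torres's payoff is (147 − 6e_N)e_T − 4e_T².
∂π/∂e_T = 147 − 6e_N − 8e_T = 0, so e_T = 18.375 − 0.75e_N.
The game is symmetric, so in equilibrium e_N = e_T: the reaction function gives 1.75e_T = 18.375, hence e_T = 10.5.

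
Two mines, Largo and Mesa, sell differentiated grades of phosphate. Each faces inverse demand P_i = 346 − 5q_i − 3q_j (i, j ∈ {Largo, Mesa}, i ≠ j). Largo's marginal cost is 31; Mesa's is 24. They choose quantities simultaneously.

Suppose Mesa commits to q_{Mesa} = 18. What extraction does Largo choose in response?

Mine Largo's profit: π = q_{Largo}(346 − 5q_{Largo} − 3q_{Mesa}) − 31q_{Largo}.
∂π/∂q_{Largo} = 315 − 10q_{Largo} − 3q_{Mesa} = 0 ⇒ q_{Largo} = 31.5 − 0.3q_{Mesa}.
At q_{Mesa} = 18: q_{Largo} = 31.5 − 0.3·18 = 26.1.

26.1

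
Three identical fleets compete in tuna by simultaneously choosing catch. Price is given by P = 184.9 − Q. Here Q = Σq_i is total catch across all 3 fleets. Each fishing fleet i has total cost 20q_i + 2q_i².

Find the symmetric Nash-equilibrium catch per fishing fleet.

A representative fishing fleet's profit is π_i = q_i(184.9 − Q) − 20q_i − 2q_i², with Q = q_i + Σ_{j≠i} q_j.
First-order condition: 164.9 − 6q_i − Σ_{j≠i} q_j = 0.
Imposing symmetry (q_j = q for all j) turns Σ_{j≠i} q_j into 2q, so 164.9 = 8q and q = 20.6125.

20.6125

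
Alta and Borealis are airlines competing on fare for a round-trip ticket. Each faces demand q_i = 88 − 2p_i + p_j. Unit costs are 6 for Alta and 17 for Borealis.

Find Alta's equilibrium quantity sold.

57.6

Alta's profit: π = (p_{Alta} − 6)(88 − 2p_{Alta} + p_{Borealis}).
∂π/∂p_{Alta} = 100 − 4p_{Alta} + p_{Borealis} = 0 ⇒ p_{Alta} = 25 + 0.25p_{Borealis}.
Similarly p_{Borealis} = 30.5 + 0.25p_{Alta}.
Plugging p_{Borealis} into Alta's best response: p_{Alta} = 25 + 0.25(30.5 + 0.25p_{Alta}) ⇒ 0.9375p_{Alta} = 32.625, so p_{Alta} = 34.8.
Then p_{Borealis} = 30.5 + 0.25·34.8 = 39.2.
q_{Alta} = 88 − 2·34.8 + 39.2 = 57.6.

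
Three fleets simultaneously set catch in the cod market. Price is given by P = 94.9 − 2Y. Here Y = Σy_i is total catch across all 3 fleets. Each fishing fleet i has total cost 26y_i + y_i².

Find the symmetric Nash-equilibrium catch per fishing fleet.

A representative fishing fleet's profit is π_i = y_i(94.9 − 2Y) − 26y_i − y_i², with Y = y_i + Σ_{j≠i} y_j.
First-order condition: 68.9 − 6y_i − 2Σ_{j≠i} y_j = 0.
Imposing symmetry (y_j = y for all j) turns Σ_{j≠i} y_j into 2y, so 68.9 = 10y and y = 6.89.

6.89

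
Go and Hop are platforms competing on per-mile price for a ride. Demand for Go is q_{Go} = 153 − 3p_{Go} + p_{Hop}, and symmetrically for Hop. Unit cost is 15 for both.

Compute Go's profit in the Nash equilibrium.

1815.48

Go's profit: π = (p_{Go} − 15)(153 − 3p_{Go} + p_{Hop}).
∂π/∂p_{Go} = 198 − 6p_{Go} + p_{Hop} = 0 ⇒ p_{Go} = 33 + (1/6)p_{Hop}.
The game is symmetric, so in equilibrium p_{Hop} = p_{Go}: the reaction function gives (5/6)p_{Go} = 33, hence p_{Go} = 39.6.
q_{Go} = 153 − 3·39.6 + 39.6 = 73.8.
Profit = (39.6 − 15)·73.8 = 1815.48.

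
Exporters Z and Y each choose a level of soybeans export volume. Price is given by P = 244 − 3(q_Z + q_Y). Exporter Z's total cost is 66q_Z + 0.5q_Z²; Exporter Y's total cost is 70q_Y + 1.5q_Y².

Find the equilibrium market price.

Exporter Z's profit: π = q_Z(244 − 3(q_Z + q_Y)) − 66q_Z − 0.5q_Z².
∂π/∂q_Z = 178 − 7q_Z − 3q_Y = 0, so q_Z = 178/7 − (3/7)q_Y.
For Y: ∂π/∂q_Y = 174 − 9q_Y − 3q_Z = 0 ⇒ q_Y = 58/3 − (1/3)q_Z.
Substituting the second reaction function into the first: q_Z = 178/7 − (3/7)(58/3 − (1/3)q_Z), which gives (6/7)q_Z = 120/7 ⇒ q_Z = 20.
Then q_Y = 58/3 − (1/3)·20 = 38/3.
Equilibrium price: P = 244 − 3·(98/3) = 146.

146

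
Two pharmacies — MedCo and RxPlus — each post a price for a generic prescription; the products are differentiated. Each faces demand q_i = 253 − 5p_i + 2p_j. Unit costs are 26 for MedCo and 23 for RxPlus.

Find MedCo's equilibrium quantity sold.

107.8125

MedCo's profit: π = (p_{MedCo} − 26)(253 − 5p_{MedCo} + 2p_{RxPlus}).
∂π/∂p_{MedCo} = 383 − 10p_{MedCo} + 2p_{RxPlus} = 0 ⇒ p_{MedCo} = 38.3 + 0.2p_{RxPlus}.
Similarly p_{RxPlus} = 36.8 + 0.2p_{MedCo}.
Substituting the second reaction function into the first: p_{MedCo} = 38.3 + 0.2(36.8 + 0.2p_{MedCo}), which gives 0.96p_{MedCo} = 45.66 ⇒ p_{MedCo} = 47.5625.
Then p_{RxPlus} = 36.8 + 0.2·47.5625 = 46.3125.
q_{MedCo} = 253 − 5·47.5625 + 2·46.3125 = 107.8125.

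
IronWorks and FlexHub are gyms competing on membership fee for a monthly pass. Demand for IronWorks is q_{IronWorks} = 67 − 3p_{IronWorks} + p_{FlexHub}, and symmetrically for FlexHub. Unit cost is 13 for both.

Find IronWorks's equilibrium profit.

201.72

IronWorks's profit: π = (p_{IronWorks} − 13)(67 − 3p_{IronWorks} + p_{FlexHub}).
∂π/∂p_{IronWorks} = 106 − 6p_{IronWorks} + p_{FlexHub} = 0 ⇒ p_{IronWorks} = 53/3 + (1/6)p_{FlexHub}.
The game is symmetric, so in equilibrium p_{FlexHub} = p_{IronWorks}: the reaction function gives (5/6)p_{IronWorks} = 53/3, hence p_{IronWorks} = 21.2.
q_{IronWorks} = 67 − 3·21.2 + 21.2 = 24.6.
Profit = (21.2 − 13)·24.6 = 201.72.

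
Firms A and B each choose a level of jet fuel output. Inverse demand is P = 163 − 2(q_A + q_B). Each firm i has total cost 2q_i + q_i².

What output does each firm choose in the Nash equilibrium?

Firm A's profit: π = q_A(163 − 2(q_A + q_B)) − 2q_A − q_A².
∂π/∂q_A = 161 − 6q_A − 2q_B = 0, so q_A = 161/6 − (1/3)q_B.
The game is symmetric, so in equilibrium q_B = q_A: the reaction function gives (4/3)q_A = 161/6, hence q_A = 20.125.

20.125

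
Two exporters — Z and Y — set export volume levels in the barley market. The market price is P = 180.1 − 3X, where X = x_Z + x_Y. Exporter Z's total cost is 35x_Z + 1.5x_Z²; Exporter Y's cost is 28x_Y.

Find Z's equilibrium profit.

Exporter Z's profit: π = x_Z(180.1 − 3(x_Z + x_Y)) − 35x_Z − 1.5x_Z².
∂π/∂x_Z = 145.1 − 9x_Z − 3x_Y = 0, so x_Z = 1451/90 − (1/3)x_Y.
For Y: ∂π/∂x_Y = 152.1 − 6x_Y − 3x_Z = 0 ⇒ x_Y = 25.35 − 0.5x_Z.
Solving the two reaction functions simultaneously: (1 − (−1/3)(−0.5))x_Z = 1451/90 − (1/3)·25.35, so (5/6)x_Z = 1381/180 and x_Z = 1381/150.
Then x_Y = 25.35 − 0.5·(1381/150) = 1556/75.
Price P = 180.1 − 3·(4493/150) = 90.24.
Z's profit: (90.24 − 35)·(1381/150) − 1.5(1381/150)² = 381.4322.

381.4322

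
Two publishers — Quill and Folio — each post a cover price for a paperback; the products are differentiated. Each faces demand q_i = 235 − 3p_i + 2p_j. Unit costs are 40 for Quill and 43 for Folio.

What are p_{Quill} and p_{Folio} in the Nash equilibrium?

Quill's profit: π = (p_{Quill} − 40)(235 − 3p_{Quill} + 2p_{Folio}).
∂π/∂p_{Quill} = 355 − 6p_{Quill} + 2p_{Folio} = 0 ⇒ p_{Quill} = 355/6 + (1/3)p_{Folio}.
Similarly p_{Folio} = 182/3 + (1/3)p_{Quill}.
Solving the two reaction functions simultaneously: (1 − (1/3)(1/3))p_{Quill} = 355/6 + (1/3)·(182/3), so (8/9)p_{Quill} = 1429/18 and p_{Quill} = 89.3125.
Then p_{Folio} = 182/3 + (1/3)·89.3125 = 90.4375.

89.3125, 90.4375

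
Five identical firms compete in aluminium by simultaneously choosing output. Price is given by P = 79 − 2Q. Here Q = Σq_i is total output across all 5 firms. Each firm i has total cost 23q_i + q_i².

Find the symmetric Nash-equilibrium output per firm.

4

A representative firm's profit is π_i = q_i(79 − 2Q) − 23q_i − q_i², with Q = q_i + Σ_{j≠i} q_j.
First-order condition: 56 − 6q_i − 2Σ_{j≠i} q_j = 0.
With identical firms, set every q_j = q: then 56 − 6q − 8q = 0, i.e. q = 56/14 = 4.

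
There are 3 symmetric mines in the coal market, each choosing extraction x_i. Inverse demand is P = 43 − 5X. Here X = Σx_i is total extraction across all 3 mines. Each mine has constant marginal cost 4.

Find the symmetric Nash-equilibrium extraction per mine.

1.95

A representative mine's profit is π_i = x_i(43 − 5X) − 4x_i, with X = x_i + Σ_{j≠i} x_j.
First-order condition: 39 − 10x_i − 5Σ_{j≠i} x_j = 0.
With identical mines, set every x_j = x: then 39 − 10x − 10x = 0, i.e. x = 39/20 = 1.95.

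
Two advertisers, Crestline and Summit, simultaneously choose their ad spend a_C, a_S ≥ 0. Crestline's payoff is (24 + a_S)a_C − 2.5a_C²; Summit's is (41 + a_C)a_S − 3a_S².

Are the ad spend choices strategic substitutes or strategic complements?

strategic complements

Expanding Crestline's payoff: 24a_C + a_Sa_C − 2.5a_C².
∂π/∂a_C = 24 + a_S − 5a_C = 0, so a_C = 4.8 + 0.2a_S.
The best-response slope da_C/da_S = 0.2 > 0: the reaction function is upward-sloping, so the choices are strategic complements.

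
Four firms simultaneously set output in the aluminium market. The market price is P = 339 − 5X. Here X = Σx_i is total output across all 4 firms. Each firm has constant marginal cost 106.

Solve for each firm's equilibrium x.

A representative firm's profit is π_i = x_i(339 − 5X) − 106x_i, with X = x_i + Σ_{j≠i} x_j.
First-order condition: 233 − 10x_i − 5Σ_{j≠i} x_j = 0.
Imposing symmetry (x_j = x for all j) turns Σ_{j≠i} x_j into 3x, so 233 = 25x and x = 9.32.

9.32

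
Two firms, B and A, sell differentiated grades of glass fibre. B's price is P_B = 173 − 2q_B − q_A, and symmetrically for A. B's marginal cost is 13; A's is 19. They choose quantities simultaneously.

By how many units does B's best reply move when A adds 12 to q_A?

Firm B's profit: π = q_B(173 − 2q_B − q_A) − 13q_B.
∂π/∂q_B = 160 − 4q_B − q_A = 0 ⇒ q_B = 40 − 0.25q_A.
The reaction-function slope is −0.25, so a 12-unit rise in q_A moves q_B by −0.25 × 12 = −3. B's best response falls — the actions are strategic substitutes.

-3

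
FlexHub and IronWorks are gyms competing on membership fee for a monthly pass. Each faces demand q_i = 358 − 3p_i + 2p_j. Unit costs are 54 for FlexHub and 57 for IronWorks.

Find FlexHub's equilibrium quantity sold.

FlexHub's profit: π = (p_{FlexHub} − 54)(358 − 3p_{FlexHub} + 2p_{IronWorks}).
∂π/∂p_{FlexHub} = 520 − 6p_{FlexHub} + 2p_{IronWorks} = 0 ⇒ p_{FlexHub} = 260/3 + (1/3)p_{IronWorks}.
Similarly p_{IronWorks} = 529/6 + (1/3)p_{FlexHub}.
Substituting the second reaction function into the first: p_{FlexHub} = 260/3 + (1/3)(529/6 + (1/3)p_{FlexHub}), which gives (8/9)p_{FlexHub} = 2089/18 ⇒ p_{FlexHub} = 130.5625.
Then p_{IronWorks} = 529/6 + (1/3)·130.5625 = 131.6875.
q_{FlexHub} = 358 − 3·130.5625 + 2·131.6875 = 229.6875.

229.6875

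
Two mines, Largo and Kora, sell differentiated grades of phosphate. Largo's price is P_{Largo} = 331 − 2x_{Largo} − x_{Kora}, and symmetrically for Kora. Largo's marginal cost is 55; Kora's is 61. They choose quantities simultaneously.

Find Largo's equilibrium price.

Mine Largo's profit: π = x_{Largo}(331 − 2x_{Largo} − x_{Kora}) − 55x_{Largo}.
∂π/∂x_{Largo} = 276 − 4x_{Largo} − x_{Kora} = 0 ⇒ x_{Largo} = 69 − 0.25x_{Kora}.
Similarly x_{Kora} = 67.5 − 0.25x_{Largo}.
Plugging x_{Kora} into Largo's best response: x_{Largo} = 69 − 0.25(67.5 − 0.25x_{Largo}) ⇒ 0.9375x_{Largo} = 52.125, so x_{Largo} = 55.6.
Then x_{Kora} = 67.5 − 0.25·55.6 = 53.6.
P_{Largo} = 331 − 2·55.6 − 53.6 = 166.2.

166.2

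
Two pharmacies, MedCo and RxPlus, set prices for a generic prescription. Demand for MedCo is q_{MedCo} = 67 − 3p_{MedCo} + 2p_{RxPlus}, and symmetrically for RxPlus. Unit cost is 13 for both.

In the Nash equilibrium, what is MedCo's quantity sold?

40.5

MedCo's profit: π = (p_{MedCo} − 13)(67 − 3p_{MedCo} + 2p_{RxPlus}).
∂π/∂p_{MedCo} = 106 − 6p_{MedCo} + 2p_{RxPlus} = 0 ⇒ p_{MedCo} = 53/3 + (1/3)p_{RxPlus}.
The game is symmetric, so in equilibrium p_{RxPlus} = p_{MedCo}: the reaction function gives (2/3)p_{MedCo} = 53/3, hence p_{MedCo} = 26.5.
q_{MedCo} = 67 − 3·26.5 + 2·26.5 = 40.5.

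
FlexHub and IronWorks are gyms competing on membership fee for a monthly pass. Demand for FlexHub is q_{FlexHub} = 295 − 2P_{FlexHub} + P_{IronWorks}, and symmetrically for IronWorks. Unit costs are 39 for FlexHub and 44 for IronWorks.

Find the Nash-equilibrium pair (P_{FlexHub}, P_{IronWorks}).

FlexHub's profit: π = (P_{FlexHub} − 39)(295 − 2P_{FlexHub} + P_{IronWorks}).
∂π/∂P_{FlexHub} = 373 − 4P_{FlexHub} + P_{IronWorks} = 0 ⇒ P_{FlexHub} = 93.25 + 0.25P_{IronWorks}.
Similarly P_{IronWorks} = 95.75 + 0.25P_{FlexHub}.
Plugging P_{IronWorks} into FlexHub's best response: P_{FlexHub} = 93.25 + 0.25(95.75 + 0.25P_{FlexHub}) ⇒ 0.9375P_{FlexHub} = 117.1875, so P_{FlexHub} = 125.
Then P_{IronWorks} = 95.75 + 0.25·125 = 127.

125, 127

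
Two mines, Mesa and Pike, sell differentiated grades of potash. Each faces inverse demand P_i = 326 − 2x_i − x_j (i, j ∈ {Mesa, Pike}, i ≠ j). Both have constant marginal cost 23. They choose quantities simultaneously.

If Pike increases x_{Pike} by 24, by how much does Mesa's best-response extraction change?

-6

Mine Mesa's profit: π = x_{Mesa}(326 − 2x_{Mesa} − x_{Pike}) − 23x_{Mesa}.
∂π/∂x_{Mesa} = 303 − 4x_{Mesa} − x_{Pike} = 0 ⇒ x_{Mesa} = 75.75 − 0.25x_{Pike}.
The reaction-function slope is −0.25, so a 24-unit rise in x_{Pike} moves x_{Mesa} by −0.25 × 24 = −6. Mesa's best response falls — the actions are strategic substitutes.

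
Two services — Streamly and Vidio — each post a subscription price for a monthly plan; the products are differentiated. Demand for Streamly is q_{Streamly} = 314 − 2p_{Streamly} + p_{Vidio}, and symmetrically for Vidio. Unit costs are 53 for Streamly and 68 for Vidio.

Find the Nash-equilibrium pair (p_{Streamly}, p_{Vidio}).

142, 148

Streamly's profit: π = (p_{Streamly} − 53)(314 − 2p_{Streamly} + p_{Vidio}).
∂π/∂p_{Streamly} = 420 − 4p_{Streamly} + p_{Vidio} = 0 ⇒ p_{Streamly} = 105 + 0.25p_{Vidio}.
Similarly p_{Vidio} = 112.5 + 0.25p_{Streamly}.
Plugging p_{Vidio} into Streamly's best response: p_{Streamly} = 105 + 0.25(112.5 + 0.25p_{Streamly}) ⇒ 0.9375p_{Streamly} = 133.125, so p_{Streamly} = 142.
Then p_{Vidio} = 112.5 + 0.25·142 = 148.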